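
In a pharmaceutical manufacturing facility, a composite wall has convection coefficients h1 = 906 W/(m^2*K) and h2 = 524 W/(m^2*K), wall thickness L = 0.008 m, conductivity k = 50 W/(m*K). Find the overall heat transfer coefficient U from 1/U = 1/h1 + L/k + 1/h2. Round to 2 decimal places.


1/U = 1/h1 + L/k + 1/h2
1/U = 1/906 + 0.008/50 + 1/524
1/U = 0.0011037528 + 0.00016 + 0.0019083969
1/U = 0.0031721497
U = 315.24 W/(m^2*K)


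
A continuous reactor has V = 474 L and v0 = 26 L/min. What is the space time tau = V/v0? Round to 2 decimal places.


tau = V / v0
tau = 474 / 26
tau = 18.23 min


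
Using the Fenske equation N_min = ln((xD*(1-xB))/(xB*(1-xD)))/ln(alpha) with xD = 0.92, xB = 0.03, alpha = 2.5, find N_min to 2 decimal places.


N_min = ln((xD*(1-xB))/(xB*(1-xD))) / ln(alpha)
Numerator inside ln: 0.8924 / 0.0024 = 371.833333
ln(371.833333) = 5.918446
ln(alpha) = ln(2.5) = 0.916291
N_min = 5.918446 / 0.916291 = 6.46


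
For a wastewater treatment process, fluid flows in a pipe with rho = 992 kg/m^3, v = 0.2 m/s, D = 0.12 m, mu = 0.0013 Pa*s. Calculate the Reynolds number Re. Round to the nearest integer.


Re = rho * v * D / mu
Re = 992 * 0.2 * 0.12 / 0.0013
Re = 23.808 / 0.0013
Re = 18314


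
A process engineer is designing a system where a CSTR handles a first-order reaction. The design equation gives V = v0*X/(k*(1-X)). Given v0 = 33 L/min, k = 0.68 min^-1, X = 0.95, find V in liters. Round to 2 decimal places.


V = v0 * X / (k * (1 - X))
V = 33 * 0.95 / (0.68 * (1 - 0.95))
V = 31.35 / (0.68 * 0.05)
V = 31.35 / 0.034
V = 922.06 L


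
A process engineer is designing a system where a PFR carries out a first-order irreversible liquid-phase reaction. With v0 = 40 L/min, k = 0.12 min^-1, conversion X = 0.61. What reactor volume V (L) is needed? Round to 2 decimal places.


V = (v0/k) * ln(1/(1-X))
V = (40/0.12) * ln(1/(1-0.61))
V = 333.333333 * ln(2.564103)
V = 333.333333 * 0.941609
V = 313.87 L


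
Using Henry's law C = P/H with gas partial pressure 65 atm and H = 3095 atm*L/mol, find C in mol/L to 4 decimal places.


C = P / H
C = 65 / 3095
C = 0.0210 mol/L


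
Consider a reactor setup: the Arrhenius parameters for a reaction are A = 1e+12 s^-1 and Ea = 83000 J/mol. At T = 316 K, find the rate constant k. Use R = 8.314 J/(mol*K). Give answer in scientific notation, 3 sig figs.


k = A * exp(-Ea/(R*T))
k = 1e+12 * exp(-83000 / (8.314 * 316))
k = 1e+12 * exp(-31.592281)
k = 1.90e-02


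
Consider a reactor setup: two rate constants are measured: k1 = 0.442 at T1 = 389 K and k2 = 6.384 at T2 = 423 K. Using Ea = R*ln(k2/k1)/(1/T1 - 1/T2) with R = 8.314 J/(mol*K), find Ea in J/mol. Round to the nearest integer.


Ea = R * ln(k2/k1) / (1/T1 - 1/T2)
ln(k2/k1) = ln(6.384/0.442) = 2.6702403
1/T1 - 1/T2 = 1/389 - 1/423 = 0.000206627894
Ea = 8.314 * 2.6702403 / 0.000206627894
Ea = 107441 J/mol


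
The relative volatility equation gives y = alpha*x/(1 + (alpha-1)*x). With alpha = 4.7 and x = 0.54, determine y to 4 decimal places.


y = alpha*x / (1 + (alpha-1)*x)
y = 4.7*0.54 / (1 + (4.7-1)*0.54)
y = 2.538 / (1 + 1.998)
y = 2.538 / 2.998
y = 0.8466


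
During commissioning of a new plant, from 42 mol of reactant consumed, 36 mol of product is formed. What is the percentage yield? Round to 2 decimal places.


Yield = (moles product / moles consumed) * 100%
Yield = (36 / 42) * 100
Yield = 0.8571 * 100
Yield = 85.71%


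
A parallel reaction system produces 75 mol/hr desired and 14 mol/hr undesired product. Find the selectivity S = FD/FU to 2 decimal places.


S = desired product rate / undesired product rate
S = 75 / 14
S = 5.36


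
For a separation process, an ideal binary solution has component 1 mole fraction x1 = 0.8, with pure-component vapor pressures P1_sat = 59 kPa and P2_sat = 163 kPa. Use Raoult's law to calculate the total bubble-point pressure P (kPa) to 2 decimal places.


P = x1*P1_sat + x2*P2_sat
x2 = 1 - x1 = 1 - 0.8 = 0.2
P = 0.8*59 + 0.2*163
P = 47.2 + 32.6
P = 79.80 kPa


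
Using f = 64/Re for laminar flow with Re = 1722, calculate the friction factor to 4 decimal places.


f = 64 / Re
f = 64 / 1722
f = 0.0372


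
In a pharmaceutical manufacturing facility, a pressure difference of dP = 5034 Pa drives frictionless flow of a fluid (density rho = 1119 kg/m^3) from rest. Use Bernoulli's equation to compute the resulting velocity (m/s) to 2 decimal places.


v = sqrt(2*dP/rho)
v = sqrt(2*5034/1119)
v = sqrt(8.997319)
v = 3.00 m/s


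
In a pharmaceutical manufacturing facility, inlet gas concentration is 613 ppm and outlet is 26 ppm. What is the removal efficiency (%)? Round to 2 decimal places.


Efficiency = (G_in - G_out) / G_in * 100%
Efficiency = (613 - 26) / 613 * 100
Efficiency = 587 / 613 * 100
Efficiency = 95.76%


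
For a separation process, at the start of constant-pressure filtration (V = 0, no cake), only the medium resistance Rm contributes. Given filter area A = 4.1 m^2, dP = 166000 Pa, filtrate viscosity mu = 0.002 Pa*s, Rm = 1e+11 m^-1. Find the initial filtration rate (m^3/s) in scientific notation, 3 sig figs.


rate = A * dP / (mu * Rm)
rate = 4.1 * 166000 / (0.002 * 1e+11)
rate = 680600.0 / 2.000e+08
rate = 3.40e-03 m^3/s


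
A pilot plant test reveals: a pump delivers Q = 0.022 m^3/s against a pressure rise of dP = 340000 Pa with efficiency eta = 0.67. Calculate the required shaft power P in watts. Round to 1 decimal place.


P = Q * dP / eta
P = 0.022 * 340000 / 0.67
P = 7480.0 / 0.67
P = 11164.2 W


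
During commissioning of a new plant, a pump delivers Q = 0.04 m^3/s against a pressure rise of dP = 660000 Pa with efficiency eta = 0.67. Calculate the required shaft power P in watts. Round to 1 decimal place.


P = Q * dP / eta
P = 0.04 * 660000 / 0.67
P = 26400.0 / 0.67
P = 39403.0 W


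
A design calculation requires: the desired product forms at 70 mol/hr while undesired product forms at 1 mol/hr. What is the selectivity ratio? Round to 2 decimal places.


S = desired product rate / undesired product rate
S = 70 / 1
S = 70.00


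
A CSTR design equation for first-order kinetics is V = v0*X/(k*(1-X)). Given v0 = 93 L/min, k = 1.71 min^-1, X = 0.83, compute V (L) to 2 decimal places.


V = v0 * X / (k * (1 - X))
V = 93 * 0.83 / (1.71 * (1 - 0.83))
V = 77.19 / (1.71 * 0.17)
V = 77.19 / 0.2907
V = 265.53 L


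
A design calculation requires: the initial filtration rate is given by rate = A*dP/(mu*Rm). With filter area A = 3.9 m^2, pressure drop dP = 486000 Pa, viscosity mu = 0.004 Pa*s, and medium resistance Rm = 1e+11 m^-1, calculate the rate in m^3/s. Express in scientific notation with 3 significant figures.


rate = A * dP / (mu * Rm)
rate = 3.9 * 486000 / (0.004 * 1e+11)
rate = 1895400.0 / 4.000e+08
rate = 4.74e-03 m^3/s


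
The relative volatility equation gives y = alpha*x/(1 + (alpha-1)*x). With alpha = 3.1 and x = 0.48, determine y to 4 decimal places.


y = alpha*x / (1 + (alpha-1)*x)
y = 3.1*0.48 / (1 + (3.1-1)*0.48)
y = 1.488 / (1 + 1.008)
y = 1.488 / 2.008
y = 0.7410


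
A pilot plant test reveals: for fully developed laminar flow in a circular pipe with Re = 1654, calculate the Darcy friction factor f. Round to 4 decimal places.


f = 64 / Re
f = 64 / 1654
f = 0.0387


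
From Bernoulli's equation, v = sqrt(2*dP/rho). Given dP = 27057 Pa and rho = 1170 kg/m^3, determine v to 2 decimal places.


v = sqrt(2*dP/rho)
v = sqrt(2*27057/1170)
v = sqrt(46.251282)
v = 6.80 m/s


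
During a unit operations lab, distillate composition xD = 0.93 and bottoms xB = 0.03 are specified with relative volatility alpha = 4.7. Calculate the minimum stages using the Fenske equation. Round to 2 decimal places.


N_min = ln((xD*(1-xB))/(xB*(1-xD))) / ln(alpha)
Numerator inside ln: 0.9021 / 0.0021 = 429.571429
ln(429.571429) = 6.062788
ln(alpha) = ln(4.7) = 1.547563
N_min = 6.062788 / 1.547563 = 3.92


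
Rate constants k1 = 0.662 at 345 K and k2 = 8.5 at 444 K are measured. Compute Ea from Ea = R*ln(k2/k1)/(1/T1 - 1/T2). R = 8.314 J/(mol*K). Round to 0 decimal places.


Ea = R * ln(k2/k1) / (1/T1 - 1/T2)
ln(k2/k1) = ln(8.5/0.662) = 2.5525559
1/T1 - 1/T2 = 1/345 - 1/444 = 0.000646298472
Ea = 8.314 * 2.5525559 / 0.000646298472
Ea = 32836 J/mol


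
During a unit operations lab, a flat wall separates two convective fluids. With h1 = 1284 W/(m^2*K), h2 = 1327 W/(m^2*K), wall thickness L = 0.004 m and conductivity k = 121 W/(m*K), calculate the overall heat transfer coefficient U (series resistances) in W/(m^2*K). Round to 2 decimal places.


1/U = 1/h1 + L/k + 1/h2
1/U = 1/1284 + 0.004/121 + 1/1327
1/U = 0.0007788162 + 3.30579e-05 + 0.0007535795
1/U = 0.0015654536
U = 638.79 W/(m^2*K)


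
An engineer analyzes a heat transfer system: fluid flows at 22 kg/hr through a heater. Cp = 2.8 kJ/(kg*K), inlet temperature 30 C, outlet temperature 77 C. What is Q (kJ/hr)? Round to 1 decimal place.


Q = m_dot * Cp * (T2 - T1)
Q = 22 * 2.8 * (77 - 30)
Q = 22 * 2.8 * 47
Q = 2895.2 kJ/hr


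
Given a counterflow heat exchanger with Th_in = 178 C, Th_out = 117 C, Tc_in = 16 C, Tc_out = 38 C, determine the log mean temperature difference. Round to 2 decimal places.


dT1 = Th_in - Tc_out = 178 - 38 = 140
dT2 = Th_out - Tc_in = 117 - 16 = 101
LMTD = (dT1 - dT2) / ln(dT1/dT2)
LMTD = (140 - 101) / ln(140/101)
LMTD = 119.44 K


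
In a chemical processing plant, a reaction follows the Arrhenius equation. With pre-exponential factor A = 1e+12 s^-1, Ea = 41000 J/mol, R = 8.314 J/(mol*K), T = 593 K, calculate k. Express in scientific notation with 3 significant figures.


k = A * exp(-Ea/(R*T))
k = 1e+12 * exp(-41000 / (8.314 * 593))
k = 1e+12 * exp(-8.316089)
k = 2.45e+08


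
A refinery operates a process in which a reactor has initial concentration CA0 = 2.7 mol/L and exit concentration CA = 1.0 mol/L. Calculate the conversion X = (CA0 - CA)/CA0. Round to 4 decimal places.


X = (CA0 - CA) / CA0
X = (2.7 - 1.0) / 2.7
X = 1.7 / 2.7
X = 0.6296


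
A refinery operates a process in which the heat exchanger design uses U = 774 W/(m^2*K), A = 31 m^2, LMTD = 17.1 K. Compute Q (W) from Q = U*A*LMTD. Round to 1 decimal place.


Q = U * A * LMTD
Q = 774 * 31 * 17.1
Q = 410297.4 W


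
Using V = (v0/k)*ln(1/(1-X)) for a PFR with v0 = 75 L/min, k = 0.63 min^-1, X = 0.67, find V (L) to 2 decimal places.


V = (v0/k) * ln(1/(1-X))
V = (75/0.63) * ln(1/(1-0.67))
V = 119.047619 * ln(3.030303)
V = 119.047619 * 1.108663
V = 131.98 L


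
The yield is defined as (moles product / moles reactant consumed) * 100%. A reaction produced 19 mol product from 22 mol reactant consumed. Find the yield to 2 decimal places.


Yield = (moles product / moles consumed) * 100%
Yield = (19 / 22) * 100
Yield = 0.8636 * 100
Yield = 86.36%


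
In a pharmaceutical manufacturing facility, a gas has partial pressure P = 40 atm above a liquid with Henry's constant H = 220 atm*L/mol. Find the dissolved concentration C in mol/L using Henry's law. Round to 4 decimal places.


C = P / H
C = 40 / 220
C = 0.1818 mol/L


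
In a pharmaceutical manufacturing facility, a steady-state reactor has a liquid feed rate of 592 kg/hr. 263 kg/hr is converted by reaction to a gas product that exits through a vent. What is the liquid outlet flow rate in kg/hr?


Steady-state mass balance on the main outlet: F_out = F_in - F_removed
F_out = 592 - 263
F_out = 329 kg/hr


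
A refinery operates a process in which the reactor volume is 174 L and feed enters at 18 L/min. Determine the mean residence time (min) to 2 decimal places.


tau = V / v0
tau = 174 / 18
tau = 9.67 min


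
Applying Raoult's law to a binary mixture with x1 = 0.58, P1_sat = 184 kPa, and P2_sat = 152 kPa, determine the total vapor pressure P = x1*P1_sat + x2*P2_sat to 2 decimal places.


P = x1*P1_sat + x2*P2_sat
x2 = 1 - x1 = 1 - 0.58 = 0.42
P = 0.58*184 + 0.42*152
P = 106.72 + 63.84
P = 170.56 kPa


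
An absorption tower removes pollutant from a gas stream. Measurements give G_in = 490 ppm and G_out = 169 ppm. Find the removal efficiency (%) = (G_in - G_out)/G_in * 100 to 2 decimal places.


Efficiency = (G_in - G_out) / G_in * 100%
Efficiency = (490 - 169) / 490 * 100
Efficiency = 321 / 490 * 100
Efficiency = 65.51%


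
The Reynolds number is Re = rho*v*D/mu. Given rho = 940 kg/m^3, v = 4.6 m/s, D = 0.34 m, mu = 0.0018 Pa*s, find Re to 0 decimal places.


Re = rho * v * D / mu
Re = 940 * 4.6 * 0.34 / 0.0018
Re = 1470.16 / 0.0018
Re = 816756


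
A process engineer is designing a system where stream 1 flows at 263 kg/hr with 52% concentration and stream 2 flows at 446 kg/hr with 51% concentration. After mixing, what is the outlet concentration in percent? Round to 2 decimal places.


Mass balance on solute: F1*x1 + F2*x2 = F3*x3
F3 = F1 + F2 = 263 + 446 = 709 kg/hr
x3 = (F1*x1 + F2*x2)/F3
x3 = (263*0.52 + 446*0.51) / 709
x3 = 51.37%


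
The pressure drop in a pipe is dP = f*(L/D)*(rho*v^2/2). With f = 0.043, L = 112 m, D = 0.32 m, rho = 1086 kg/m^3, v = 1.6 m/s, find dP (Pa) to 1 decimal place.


dP = f * (L/D) * (rho*v^2/2)
dP = 0.043 * (112/0.32) * (1086*1.6^2/2)
L/D = 350.0
rho*v^2/2 = 1086*2.56/2 = 1390.08
dP = 0.043 * 350.0 * 1390.08
dP = 20920.7 Pa


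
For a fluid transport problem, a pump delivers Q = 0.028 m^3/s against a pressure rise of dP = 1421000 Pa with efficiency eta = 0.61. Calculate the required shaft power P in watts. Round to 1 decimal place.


P = Q * dP / eta
P = 0.028 * 1421000 / 0.61
P = 39788.0 / 0.61
P = 65226.2 W


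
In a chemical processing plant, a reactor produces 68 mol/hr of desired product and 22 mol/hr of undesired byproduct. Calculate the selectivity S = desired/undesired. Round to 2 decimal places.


S = desired product rate / undesired product rate
S = 68 / 22
S = 3.09


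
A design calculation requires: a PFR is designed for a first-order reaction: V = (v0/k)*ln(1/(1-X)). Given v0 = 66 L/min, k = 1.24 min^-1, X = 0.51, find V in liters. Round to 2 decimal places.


V = (v0/k) * ln(1/(1-X))
V = (66/1.24) * ln(1/(1-0.51))
V = 53.225806 * ln(2.040816)
V = 53.225806 * 0.71335
V = 37.97 L


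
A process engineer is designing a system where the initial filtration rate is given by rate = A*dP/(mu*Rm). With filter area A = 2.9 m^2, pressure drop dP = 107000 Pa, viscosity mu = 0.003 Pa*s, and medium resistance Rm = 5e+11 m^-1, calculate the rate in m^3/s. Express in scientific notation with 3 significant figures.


rate = A * dP / (mu * Rm)
rate = 2.9 * 107000 / (0.003 * 5e+11)
rate = 310300.0 / 1.500e+09
rate = 2.07e-04 m^3/s


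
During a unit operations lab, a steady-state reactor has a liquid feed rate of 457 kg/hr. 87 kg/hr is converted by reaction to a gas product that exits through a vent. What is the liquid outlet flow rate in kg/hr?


Steady-state mass balance on the main outlet: F_out = F_in - F_removed
F_out = 457 - 87
F_out = 370 kg/hr


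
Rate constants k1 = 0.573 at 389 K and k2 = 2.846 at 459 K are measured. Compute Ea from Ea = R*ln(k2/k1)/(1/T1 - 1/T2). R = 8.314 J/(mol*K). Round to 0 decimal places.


Ea = R * ln(k2/k1) / (1/T1 - 1/T2)
ln(k2/k1) = ln(2.846/0.573) = 1.6027841
1/T1 - 1/T2 = 1/389 - 1/459 = 0.00039204485
Ea = 8.314 * 1.6027841 / 0.00039204485
Ea = 33990 J/mol


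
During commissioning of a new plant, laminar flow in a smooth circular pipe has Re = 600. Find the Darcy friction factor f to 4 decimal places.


f = 64 / Re
f = 64 / 600
f = 0.1067


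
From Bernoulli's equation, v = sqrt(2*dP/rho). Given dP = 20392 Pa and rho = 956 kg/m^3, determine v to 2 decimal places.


v = sqrt(2*dP/rho)
v = sqrt(2*20392/956)
v = sqrt(42.661088)
v = 6.53 m/s


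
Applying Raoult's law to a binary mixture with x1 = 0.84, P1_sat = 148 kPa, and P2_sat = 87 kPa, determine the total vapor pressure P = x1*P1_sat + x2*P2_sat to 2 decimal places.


P = x1*P1_sat + x2*P2_sat
x2 = 1 - x1 = 1 - 0.84 = 0.16
P = 0.84*148 + 0.16*87
P = 124.32 + 13.92
P = 138.24 kPa


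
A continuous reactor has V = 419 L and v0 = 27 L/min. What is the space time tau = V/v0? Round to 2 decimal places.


tau = V / v0
tau = 419 / 27
tau = 15.52 min


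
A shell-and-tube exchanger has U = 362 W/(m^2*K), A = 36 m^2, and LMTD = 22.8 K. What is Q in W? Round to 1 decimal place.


Q = U * A * LMTD
Q = 362 * 36 * 22.8
Q = 297129.6 W


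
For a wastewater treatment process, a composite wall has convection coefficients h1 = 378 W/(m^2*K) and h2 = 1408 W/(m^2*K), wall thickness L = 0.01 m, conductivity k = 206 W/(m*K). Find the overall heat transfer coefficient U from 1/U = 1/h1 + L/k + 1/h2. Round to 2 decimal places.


1/U = 1/h1 + L/k + 1/h2
1/U = 1/378 + 0.01/206 + 1/1408
1/U = 0.0026455026 + 4.85437e-05 + 0.0007102273
1/U = 0.0034042736
U = 293.75 W/(m^2*K)


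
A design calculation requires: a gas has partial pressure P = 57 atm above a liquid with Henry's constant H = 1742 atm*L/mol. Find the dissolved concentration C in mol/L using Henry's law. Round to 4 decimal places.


C = P / H
C = 57 / 1742
C = 0.0327 mol/L


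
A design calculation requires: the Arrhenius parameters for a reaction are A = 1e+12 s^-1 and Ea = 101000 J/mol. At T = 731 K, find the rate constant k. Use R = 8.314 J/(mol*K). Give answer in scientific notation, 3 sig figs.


k = A * exp(-Ea/(R*T))
k = 1e+12 * exp(-101000 / (8.314 * 731))
k = 1e+12 * exp(-16.618582)
k = 6.06e+04


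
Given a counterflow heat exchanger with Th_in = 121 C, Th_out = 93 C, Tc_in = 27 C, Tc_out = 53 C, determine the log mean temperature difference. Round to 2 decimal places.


dT1 = Th_in - Tc_out = 121 - 53 = 68
dT2 = Th_out - Tc_in = 93 - 27 = 66
LMTD = (dT1 - dT2) / ln(dT1/dT2)
LMTD = (68 - 66) / ln(68/66)
LMTD = 67.00 K


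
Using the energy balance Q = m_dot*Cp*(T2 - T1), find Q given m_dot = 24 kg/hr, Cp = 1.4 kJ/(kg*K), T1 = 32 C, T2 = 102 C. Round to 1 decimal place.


Q = m_dot * Cp * (T2 - T1)
Q = 24 * 1.4 * (102 - 32)
Q = 24 * 1.4 * 70
Q = 2352.0 kJ/hr


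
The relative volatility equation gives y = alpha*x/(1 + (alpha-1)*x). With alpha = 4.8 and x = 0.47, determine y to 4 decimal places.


y = alpha*x / (1 + (alpha-1)*x)
y = 4.8*0.47 / (1 + (4.8-1)*0.47)
y = 2.256 / (1 + 1.786)
y = 2.256 / 2.786
y = 0.8098


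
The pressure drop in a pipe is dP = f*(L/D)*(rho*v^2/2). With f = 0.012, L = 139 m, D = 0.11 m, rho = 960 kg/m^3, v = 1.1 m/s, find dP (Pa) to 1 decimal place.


dP = f * (L/D) * (rho*v^2/2)
dP = 0.012 * (139/0.11) * (960*1.1^2/2)
L/D = 1263.63636364
rho*v^2/2 = 960*1.21/2 = 580.8
dP = 0.012 * 1263.63636364 * 580.8
dP = 8807.0 Pa


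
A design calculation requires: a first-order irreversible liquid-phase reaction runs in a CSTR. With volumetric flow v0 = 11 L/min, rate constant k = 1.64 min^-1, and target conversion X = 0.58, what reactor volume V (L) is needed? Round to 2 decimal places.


V = v0 * X / (k * (1 - X))
V = 11 * 0.58 / (1.64 * (1 - 0.58))
V = 6.38 / (1.64 * 0.42)
V = 6.38 / 0.6888
V = 9.26 L


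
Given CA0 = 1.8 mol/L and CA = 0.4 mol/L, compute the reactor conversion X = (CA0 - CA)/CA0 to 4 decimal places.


X = (CA0 - CA) / CA0
X = (1.8 - 0.4) / 1.8
X = 1.4 / 1.8
X = 0.7778


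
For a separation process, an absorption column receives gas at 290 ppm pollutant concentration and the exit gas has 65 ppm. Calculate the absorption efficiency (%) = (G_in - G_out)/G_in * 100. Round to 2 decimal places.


Efficiency = (G_in - G_out) / G_in * 100%
Efficiency = (290 - 65) / 290 * 100
Efficiency = 225 / 290 * 100
Efficiency = 77.59%


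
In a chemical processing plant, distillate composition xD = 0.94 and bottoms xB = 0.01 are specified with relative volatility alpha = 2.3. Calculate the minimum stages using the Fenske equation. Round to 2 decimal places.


N_min = ln((xD*(1-xB))/(xB*(1-xD))) / ln(alpha)
Numerator inside ln: 0.9306 / 0.0006 = 1551.0
ln(1551.0) = 7.346655
ln(alpha) = ln(2.3) = 0.832909
N_min = 7.346655 / 0.832909 = 8.82


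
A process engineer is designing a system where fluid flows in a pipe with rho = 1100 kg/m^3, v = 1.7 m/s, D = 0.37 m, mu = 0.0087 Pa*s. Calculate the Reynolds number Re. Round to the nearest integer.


Re = rho * v * D / mu
Re = 1100 * 1.7 * 0.37 / 0.0087
Re = 691.9 / 0.0087
Re = 79529


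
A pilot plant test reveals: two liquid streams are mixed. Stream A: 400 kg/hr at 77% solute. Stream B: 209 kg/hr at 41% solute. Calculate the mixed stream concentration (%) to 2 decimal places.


Mass balance on solute: F1*x1 + F2*x2 = F3*x3
F3 = F1 + F2 = 400 + 209 = 609 kg/hr
x3 = (F1*x1 + F2*x2)/F3
x3 = (400*0.77 + 209*0.41) / 609
x3 = 64.65%


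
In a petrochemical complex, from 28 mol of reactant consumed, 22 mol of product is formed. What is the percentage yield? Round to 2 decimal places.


Yield = (moles product / moles consumed) * 100%
Yield = (22 / 28) * 100
Yield = 0.7857 * 100
Yield = 78.57%


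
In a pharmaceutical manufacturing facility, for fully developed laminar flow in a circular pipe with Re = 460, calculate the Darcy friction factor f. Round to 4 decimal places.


f = 64 / Re
f = 64 / 460
f = 0.1391


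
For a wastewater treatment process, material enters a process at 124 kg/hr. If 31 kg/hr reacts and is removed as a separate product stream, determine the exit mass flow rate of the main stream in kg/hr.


Steady-state mass balance on the main outlet: F_out = F_in - F_removed
F_out = 124 - 31
F_out = 93 kg/hr


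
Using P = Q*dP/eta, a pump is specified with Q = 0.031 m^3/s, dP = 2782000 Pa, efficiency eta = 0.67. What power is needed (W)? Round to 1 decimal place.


P = Q * dP / eta
P = 0.031 * 2782000 / 0.67
P = 86242.0 / 0.67
P = 128719.4 W


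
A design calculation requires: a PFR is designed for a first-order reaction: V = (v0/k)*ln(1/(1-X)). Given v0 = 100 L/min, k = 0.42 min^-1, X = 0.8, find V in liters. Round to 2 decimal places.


V = (v0/k) * ln(1/(1-X))
V = (100/0.42) * ln(1/(1-0.8))
V = 238.095238 * ln(5.0)
V = 238.095238 * 1.609438
V = 383.20 L


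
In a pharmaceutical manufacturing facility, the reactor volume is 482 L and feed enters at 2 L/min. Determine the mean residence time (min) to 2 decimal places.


tau = V / v0
tau = 482 / 2
tau = 241.00 min


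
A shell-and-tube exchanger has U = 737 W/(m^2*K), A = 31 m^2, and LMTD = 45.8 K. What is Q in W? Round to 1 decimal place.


Q = U * A * LMTD
Q = 737 * 31 * 45.8
Q = 1046392.6 W


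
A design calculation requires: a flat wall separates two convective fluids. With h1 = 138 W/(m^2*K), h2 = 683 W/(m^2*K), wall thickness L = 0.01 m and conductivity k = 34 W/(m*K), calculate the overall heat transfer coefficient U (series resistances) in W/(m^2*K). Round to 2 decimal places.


1/U = 1/h1 + L/k + 1/h2
1/U = 1/138 + 0.01/34 + 1/683
1/U = 0.0072463768 + 0.0002941176 + 0.0014641288
1/U = 0.0090046232
U = 111.05 W/(m^2*K)


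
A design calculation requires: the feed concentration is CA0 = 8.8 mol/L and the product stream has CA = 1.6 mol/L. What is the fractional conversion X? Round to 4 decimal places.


X = (CA0 - CA) / CA0
X = (8.8 - 1.6) / 8.8
X = 7.2 / 8.8
X = 0.8182


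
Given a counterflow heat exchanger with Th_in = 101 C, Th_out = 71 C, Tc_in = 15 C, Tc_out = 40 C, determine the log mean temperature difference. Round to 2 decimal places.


dT1 = Th_in - Tc_out = 101 - 40 = 61
dT2 = Th_out - Tc_in = 71 - 15 = 56
LMTD = (dT1 - dT2) / ln(dT1/dT2)
LMTD = (61 - 56) / ln(61/56)
LMTD = 58.46 K


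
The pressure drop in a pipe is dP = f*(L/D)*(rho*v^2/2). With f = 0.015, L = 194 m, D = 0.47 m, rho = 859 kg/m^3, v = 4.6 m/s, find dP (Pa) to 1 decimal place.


dP = f * (L/D) * (rho*v^2/2)
dP = 0.015 * (194/0.47) * (859*4.6^2/2)
L/D = 412.76595745
rho*v^2/2 = 859*21.16/2 = 9088.22
dP = 0.015 * 412.76595745 * 9088.22
dP = 56269.6 Pa


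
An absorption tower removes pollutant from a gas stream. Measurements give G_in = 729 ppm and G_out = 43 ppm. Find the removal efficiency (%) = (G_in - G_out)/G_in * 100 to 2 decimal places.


Efficiency = (G_in - G_out) / G_in * 100%
Efficiency = (729 - 43) / 729 * 100
Efficiency = 686 / 729 * 100
Efficiency = 94.10%


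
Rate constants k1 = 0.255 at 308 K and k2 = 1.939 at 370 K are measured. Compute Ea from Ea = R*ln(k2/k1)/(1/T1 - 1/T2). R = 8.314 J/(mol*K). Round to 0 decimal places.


Ea = R * ln(k2/k1) / (1/T1 - 1/T2)
ln(k2/k1) = ln(1.939/0.255) = 2.0286641
1/T1 - 1/T2 = 1/308 - 1/370 = 0.000544050544
Ea = 8.314 * 2.0286641 / 0.000544050544
Ea = 31001 J/mol


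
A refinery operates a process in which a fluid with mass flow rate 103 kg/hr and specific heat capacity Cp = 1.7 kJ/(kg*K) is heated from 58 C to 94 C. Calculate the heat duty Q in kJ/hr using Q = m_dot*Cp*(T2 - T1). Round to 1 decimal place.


Q = m_dot * Cp * (T2 - T1)
Q = 103 * 1.7 * (94 - 58)
Q = 103 * 1.7 * 36
Q = 6303.6 kJ/hr


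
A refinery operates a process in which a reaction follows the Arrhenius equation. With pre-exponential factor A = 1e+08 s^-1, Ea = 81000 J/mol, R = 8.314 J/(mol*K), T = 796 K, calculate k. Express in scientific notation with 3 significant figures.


k = A * exp(-Ea/(R*T))
k = 1e+08 * exp(-81000 / (8.314 * 796))
k = 1e+08 * exp(-12.239451)
k = 4.84e+02


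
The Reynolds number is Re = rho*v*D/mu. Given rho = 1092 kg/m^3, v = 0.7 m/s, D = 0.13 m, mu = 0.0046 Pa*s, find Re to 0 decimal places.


Re = rho * v * D / mu
Re = 1092 * 0.7 * 0.13 / 0.0046
Re = 99.372 / 0.0046
Re = 21603


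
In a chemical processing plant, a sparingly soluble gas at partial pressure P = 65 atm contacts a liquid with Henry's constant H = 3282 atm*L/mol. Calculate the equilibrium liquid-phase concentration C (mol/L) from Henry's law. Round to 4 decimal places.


C = P / H
C = 65 / 3282
C = 0.0198 mol/L


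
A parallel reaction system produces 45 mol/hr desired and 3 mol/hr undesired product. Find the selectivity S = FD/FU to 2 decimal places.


S = desired product rate / undesired product rate
S = 45 / 3
S = 15.00


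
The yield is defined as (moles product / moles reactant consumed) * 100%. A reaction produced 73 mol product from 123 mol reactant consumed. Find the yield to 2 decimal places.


Yield = (moles product / moles consumed) * 100%
Yield = (73 / 123) * 100
Yield = 0.5935 * 100
Yield = 59.35%


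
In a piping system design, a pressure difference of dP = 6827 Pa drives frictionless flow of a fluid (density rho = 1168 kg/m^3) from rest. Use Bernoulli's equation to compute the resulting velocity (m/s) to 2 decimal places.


v = sqrt(2*dP/rho)
v = sqrt(2*6827/1168)
v = sqrt(11.690068)
v = 3.42 m/s


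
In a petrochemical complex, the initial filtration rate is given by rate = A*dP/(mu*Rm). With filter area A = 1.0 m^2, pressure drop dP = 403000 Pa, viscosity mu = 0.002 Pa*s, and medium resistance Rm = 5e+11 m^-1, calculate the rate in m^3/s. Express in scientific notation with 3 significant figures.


rate = A * dP / (mu * Rm)
rate = 1.0 * 403000 / (0.002 * 5e+11)
rate = 403000.0 / 1.000e+09
rate = 4.03e-04 m^3/s


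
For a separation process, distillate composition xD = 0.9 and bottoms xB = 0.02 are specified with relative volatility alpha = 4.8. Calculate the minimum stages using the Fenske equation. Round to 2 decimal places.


N_min = ln((xD*(1-xB))/(xB*(1-xD))) / ln(alpha)
Numerator inside ln: 0.882 / 0.002 = 441.0
ln(441.0) = 6.089045
ln(alpha) = ln(4.8) = 1.568616
N_min = 6.089045 / 1.568616 = 3.88


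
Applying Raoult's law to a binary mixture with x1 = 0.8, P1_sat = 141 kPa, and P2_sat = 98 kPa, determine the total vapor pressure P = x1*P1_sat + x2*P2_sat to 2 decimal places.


P = x1*P1_sat + x2*P2_sat
x2 = 1 - x1 = 1 - 0.8 = 0.2
P = 0.8*141 + 0.2*98
P = 112.8 + 19.6
P = 132.40 kPa


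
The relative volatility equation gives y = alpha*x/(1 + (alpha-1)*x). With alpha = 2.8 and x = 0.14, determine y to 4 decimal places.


y = alpha*x / (1 + (alpha-1)*x)
y = 2.8*0.14 / (1 + (2.8-1)*0.14)
y = 0.392 / (1 + 0.252)
y = 0.392 / 1.252
y = 0.3131


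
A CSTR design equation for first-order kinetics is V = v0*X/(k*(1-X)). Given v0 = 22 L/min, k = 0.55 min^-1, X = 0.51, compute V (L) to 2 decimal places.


V = v0 * X / (k * (1 - X))
V = 22 * 0.51 / (0.55 * (1 - 0.51))
V = 11.22 / (0.55 * 0.49)
V = 11.22 / 0.2695
V = 41.63 L


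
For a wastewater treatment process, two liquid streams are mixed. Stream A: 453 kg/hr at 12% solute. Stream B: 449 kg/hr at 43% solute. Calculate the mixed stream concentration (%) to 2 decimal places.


Mass balance on solute: F1*x1 + F2*x2 = F3*x3
F3 = F1 + F2 = 453 + 449 = 902 kg/hr
x3 = (F1*x1 + F2*x2)/F3
x3 = (453*0.12 + 449*0.43) / 902
x3 = 27.43%


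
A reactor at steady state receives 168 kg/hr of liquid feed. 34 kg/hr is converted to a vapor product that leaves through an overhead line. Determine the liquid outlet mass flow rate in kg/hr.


Steady-state mass balance on the main outlet: F_out = F_in - F_removed
F_out = 168 - 34
F_out = 134 kg/hr


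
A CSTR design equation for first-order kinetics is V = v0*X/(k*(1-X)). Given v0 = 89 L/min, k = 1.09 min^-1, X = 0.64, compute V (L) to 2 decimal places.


V = v0 * X / (k * (1 - X))
V = 89 * 0.64 / (1.09 * (1 - 0.64))
V = 56.96 / (1.09 * 0.36)
V = 56.96 / 0.3924
V = 145.16 L


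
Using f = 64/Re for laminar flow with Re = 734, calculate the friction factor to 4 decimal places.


f = 64 / Re
f = 64 / 734
f = 0.0872


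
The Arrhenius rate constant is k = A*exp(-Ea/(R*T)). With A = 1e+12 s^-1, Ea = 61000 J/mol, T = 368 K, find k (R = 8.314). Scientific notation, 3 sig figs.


k = A * exp(-Ea/(R*T))
k = 1e+12 * exp(-61000 / (8.314 * 368))
k = 1e+12 * exp(-19.937559)
k = 2.19e+03


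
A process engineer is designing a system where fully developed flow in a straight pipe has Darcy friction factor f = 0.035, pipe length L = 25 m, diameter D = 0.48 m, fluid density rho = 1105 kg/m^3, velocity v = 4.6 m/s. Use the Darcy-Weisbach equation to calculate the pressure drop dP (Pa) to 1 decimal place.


dP = f * (L/D) * (rho*v^2/2)
dP = 0.035 * (25/0.48) * (1105*4.6^2/2)
L/D = 52.08333333
rho*v^2/2 = 1105*21.16/2 = 11690.9
dP = 0.035 * 52.08333333 * 11690.9
dP = 21311.5 Pa


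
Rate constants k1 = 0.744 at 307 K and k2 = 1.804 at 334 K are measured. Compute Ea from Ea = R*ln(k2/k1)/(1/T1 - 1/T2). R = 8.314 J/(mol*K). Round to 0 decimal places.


Ea = R * ln(k2/k1) / (1/T1 - 1/T2)
ln(k2/k1) = ln(1.804/0.744) = 0.8857207
1/T1 - 1/T2 = 1/307 - 1/334 = 0.000263317014
Ea = 8.314 * 0.8857207 / 0.000263317014
Ea = 27966 J/mol


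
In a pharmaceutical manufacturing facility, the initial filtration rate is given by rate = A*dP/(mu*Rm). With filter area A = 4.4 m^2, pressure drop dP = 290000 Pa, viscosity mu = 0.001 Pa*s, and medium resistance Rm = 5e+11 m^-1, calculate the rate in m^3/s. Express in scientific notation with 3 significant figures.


rate = A * dP / (mu * Rm)
rate = 4.4 * 290000 / (0.001 * 5e+11)
rate = 1276000.0 / 5.000e+08
rate = 2.55e-03 m^3/s


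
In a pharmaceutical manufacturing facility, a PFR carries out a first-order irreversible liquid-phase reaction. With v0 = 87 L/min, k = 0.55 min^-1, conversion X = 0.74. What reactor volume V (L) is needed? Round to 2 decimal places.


V = (v0/k) * ln(1/(1-X))
V = (87/0.55) * ln(1/(1-0.74))
V = 158.181818 * ln(3.846154)
V = 158.181818 * 1.347074
V = 213.08 L


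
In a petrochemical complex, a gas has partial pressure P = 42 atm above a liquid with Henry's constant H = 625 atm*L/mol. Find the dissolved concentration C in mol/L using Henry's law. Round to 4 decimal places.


C = P / H
C = 42 / 625
C = 0.0672 mol/L


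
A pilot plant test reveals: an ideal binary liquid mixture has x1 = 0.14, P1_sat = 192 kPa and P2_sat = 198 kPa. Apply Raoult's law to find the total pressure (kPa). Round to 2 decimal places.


P = x1*P1_sat + x2*P2_sat
x2 = 1 - x1 = 1 - 0.14 = 0.86
P = 0.14*192 + 0.86*198
P = 26.88 + 170.28
P = 197.16 kPa


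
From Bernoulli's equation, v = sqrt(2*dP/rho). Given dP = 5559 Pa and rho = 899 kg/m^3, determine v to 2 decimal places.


v = sqrt(2*dP/rho)
v = sqrt(2*5559/899)
v = sqrt(12.367075)
v = 3.52 m/s


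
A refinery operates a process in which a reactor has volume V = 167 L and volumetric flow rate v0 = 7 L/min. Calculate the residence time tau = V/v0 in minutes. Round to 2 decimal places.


tau = V / v0
tau = 167 / 7
tau = 23.86 min


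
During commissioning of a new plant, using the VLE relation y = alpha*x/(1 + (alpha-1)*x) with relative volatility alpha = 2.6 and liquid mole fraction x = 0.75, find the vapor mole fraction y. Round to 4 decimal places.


y = alpha*x / (1 + (alpha-1)*x)
y = 2.6*0.75 / (1 + (2.6-1)*0.75)
y = 1.95 / (1 + 1.2)
y = 1.95 / 2.2
y = 0.8864


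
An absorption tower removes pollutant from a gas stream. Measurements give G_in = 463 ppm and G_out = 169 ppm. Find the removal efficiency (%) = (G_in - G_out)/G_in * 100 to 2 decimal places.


Efficiency = (G_in - G_out) / G_in * 100%
Efficiency = (463 - 169) / 463 * 100
Efficiency = 294 / 463 * 100
Efficiency = 63.50%


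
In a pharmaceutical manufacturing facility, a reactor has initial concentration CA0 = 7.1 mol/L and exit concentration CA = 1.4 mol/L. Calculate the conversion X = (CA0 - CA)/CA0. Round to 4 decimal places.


X = (CA0 - CA) / CA0
X = (7.1 - 1.4) / 7.1
X = 5.7 / 7.1
X = 0.8028


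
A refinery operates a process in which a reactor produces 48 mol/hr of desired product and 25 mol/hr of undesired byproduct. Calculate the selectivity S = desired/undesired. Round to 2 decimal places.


S = desired product rate / undesired product rate
S = 48 / 25
S = 1.92


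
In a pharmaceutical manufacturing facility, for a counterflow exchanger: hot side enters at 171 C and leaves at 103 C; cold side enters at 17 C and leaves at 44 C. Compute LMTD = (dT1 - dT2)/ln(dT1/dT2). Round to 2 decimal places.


dT1 = Th_in - Tc_out = 171 - 44 = 127
dT2 = Th_out - Tc_in = 103 - 17 = 86
LMTD = (dT1 - dT2) / ln(dT1/dT2)
LMTD = (127 - 86) / ln(127/86)
LMTD = 105.17 K


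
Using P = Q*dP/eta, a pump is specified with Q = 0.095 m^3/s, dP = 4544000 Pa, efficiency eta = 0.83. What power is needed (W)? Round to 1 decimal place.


P = Q * dP / eta
P = 0.095 * 4544000 / 0.83
P = 431680.0 / 0.83
P = 520096.4 W


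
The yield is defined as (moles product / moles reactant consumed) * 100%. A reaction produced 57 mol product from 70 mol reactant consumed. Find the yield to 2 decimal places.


Yield = (moles product / moles consumed) * 100%
Yield = (57 / 70) * 100
Yield = 0.8143 * 100
Yield = 81.43%


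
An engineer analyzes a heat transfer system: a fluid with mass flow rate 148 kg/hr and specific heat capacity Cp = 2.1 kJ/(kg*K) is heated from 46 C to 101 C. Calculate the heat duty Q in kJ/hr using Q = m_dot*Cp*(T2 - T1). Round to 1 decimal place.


Q = m_dot * Cp * (T2 - T1)
Q = 148 * 2.1 * (101 - 46)
Q = 148 * 2.1 * 55
Q = 17094.0 kJ/hr


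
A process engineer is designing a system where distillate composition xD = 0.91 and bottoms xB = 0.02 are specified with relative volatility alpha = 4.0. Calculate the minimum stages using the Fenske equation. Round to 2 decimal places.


N_min = ln((xD*(1-xB))/(xB*(1-xD))) / ln(alpha)
Numerator inside ln: 0.8918 / 0.0018 = 495.444444
ln(495.444444) = 6.205455
ln(alpha) = ln(4.0) = 1.386294
N_min = 6.205455 / 1.386294 = 4.48


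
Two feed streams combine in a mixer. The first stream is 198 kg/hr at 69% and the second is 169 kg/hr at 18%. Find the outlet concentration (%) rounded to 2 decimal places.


Mass balance on solute: F1*x1 + F2*x2 = F3*x3
F3 = F1 + F2 = 198 + 169 = 367 kg/hr
x3 = (F1*x1 + F2*x2)/F3
x3 = (198*0.69 + 169*0.18) / 367
x3 = 45.51%


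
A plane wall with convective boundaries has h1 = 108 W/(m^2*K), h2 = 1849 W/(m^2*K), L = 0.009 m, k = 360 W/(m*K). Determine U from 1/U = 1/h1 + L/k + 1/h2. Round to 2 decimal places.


1/U = 1/h1 + L/k + 1/h2
1/U = 1/108 + 0.009/360 + 1/1849
1/U = 0.0092592593 + 2.5e-05 + 0.0005408329
1/U = 0.0098250922
U = 101.78 W/(m^2*K)


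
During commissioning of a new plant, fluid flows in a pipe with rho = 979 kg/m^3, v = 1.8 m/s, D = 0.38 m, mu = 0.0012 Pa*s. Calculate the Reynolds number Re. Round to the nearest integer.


Re = rho * v * D / mu
Re = 979 * 1.8 * 0.38 / 0.0012
Re = 669.636 / 0.0012
Re = 558030


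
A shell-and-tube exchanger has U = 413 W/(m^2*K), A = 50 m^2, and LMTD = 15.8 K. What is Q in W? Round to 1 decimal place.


Q = U * A * LMTD
Q = 413 * 50 * 15.8
Q = 326270.0 W


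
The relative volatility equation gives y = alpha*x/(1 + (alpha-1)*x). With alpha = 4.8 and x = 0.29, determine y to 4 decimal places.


y = alpha*x / (1 + (alpha-1)*x)
y = 4.8*0.29 / (1 + (4.8-1)*0.29)
y = 1.392 / (1 + 1.102)
y = 1.392 / 2.102
y = 0.6622


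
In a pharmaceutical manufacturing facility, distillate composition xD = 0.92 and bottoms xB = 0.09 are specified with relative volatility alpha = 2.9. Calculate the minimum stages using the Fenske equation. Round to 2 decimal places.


N_min = ln((xD*(1-xB))/(xB*(1-xD))) / ln(alpha)
Numerator inside ln: 0.8372 / 0.0072 = 116.277778
ln(116.277778) = 4.755982
ln(alpha) = ln(2.9) = 1.064711
N_min = 4.755982 / 1.064711 = 4.47


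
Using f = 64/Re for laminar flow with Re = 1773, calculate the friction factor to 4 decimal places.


f = 64 / Re
f = 64 / 1773
f = 0.0361


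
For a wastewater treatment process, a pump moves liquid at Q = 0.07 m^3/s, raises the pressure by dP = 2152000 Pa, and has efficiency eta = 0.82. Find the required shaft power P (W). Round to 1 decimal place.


P = Q * dP / eta
P = 0.07 * 2152000 / 0.82
P = 150640.0 / 0.82
P = 183707.3 W


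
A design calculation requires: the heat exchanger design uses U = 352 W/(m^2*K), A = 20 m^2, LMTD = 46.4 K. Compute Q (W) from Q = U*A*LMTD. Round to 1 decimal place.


Q = U * A * LMTD
Q = 352 * 20 * 46.4
Q = 326656.0 W


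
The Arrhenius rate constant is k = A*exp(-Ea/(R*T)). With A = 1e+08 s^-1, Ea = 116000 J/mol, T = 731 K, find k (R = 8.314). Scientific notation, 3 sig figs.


k = A * exp(-Ea/(R*T))
k = 1e+08 * exp(-116000 / (8.314 * 731))
k = 1e+08 * exp(-19.086689)
k = 5.14e-01


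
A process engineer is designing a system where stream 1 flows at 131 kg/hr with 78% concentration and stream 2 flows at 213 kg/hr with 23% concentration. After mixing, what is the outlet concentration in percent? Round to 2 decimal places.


Mass balance on solute: F1*x1 + F2*x2 = F3*x3
F3 = F1 + F2 = 131 + 213 = 344 kg/hr
x3 = (F1*x1 + F2*x2)/F3
x3 = (131*0.78 + 213*0.23) / 344
x3 = 43.94%


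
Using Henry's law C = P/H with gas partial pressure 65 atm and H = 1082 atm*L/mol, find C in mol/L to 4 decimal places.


C = P / H
C = 65 / 1082
C = 0.0601 mol/L


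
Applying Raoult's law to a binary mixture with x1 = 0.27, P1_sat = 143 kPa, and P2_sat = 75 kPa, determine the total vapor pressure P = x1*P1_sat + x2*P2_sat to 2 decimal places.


P = x1*P1_sat + x2*P2_sat
x2 = 1 - x1 = 1 - 0.27 = 0.73
P = 0.27*143 + 0.73*75
P = 38.61 + 54.75
P = 93.36 kPa


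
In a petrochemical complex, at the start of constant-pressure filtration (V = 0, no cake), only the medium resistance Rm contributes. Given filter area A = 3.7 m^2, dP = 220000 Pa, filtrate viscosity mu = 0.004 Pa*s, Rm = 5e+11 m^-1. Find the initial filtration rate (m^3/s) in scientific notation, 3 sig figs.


rate = A * dP / (mu * Rm)
rate = 3.7 * 220000 / (0.004 * 5e+11)
rate = 814000.0 / 2.000e+09
rate = 4.07e-04 m^3/s


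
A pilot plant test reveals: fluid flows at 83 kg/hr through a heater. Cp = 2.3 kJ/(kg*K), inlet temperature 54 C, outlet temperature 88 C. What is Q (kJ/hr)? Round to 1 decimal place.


Q = m_dot * Cp * (T2 - T1)
Q = 83 * 2.3 * (88 - 54)
Q = 83 * 2.3 * 34
Q = 6490.6 kJ/hr


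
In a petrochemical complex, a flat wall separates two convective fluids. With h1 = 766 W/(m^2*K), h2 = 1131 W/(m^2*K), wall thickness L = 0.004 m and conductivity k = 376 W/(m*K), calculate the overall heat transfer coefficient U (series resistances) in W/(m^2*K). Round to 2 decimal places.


1/U = 1/h1 + L/k + 1/h2
1/U = 1/766 + 0.004/376 + 1/1131
1/U = 0.001305483 + 1.06383e-05 + 0.0008841733
1/U = 0.0022002946
U = 454.48 W/(m^2*K)
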